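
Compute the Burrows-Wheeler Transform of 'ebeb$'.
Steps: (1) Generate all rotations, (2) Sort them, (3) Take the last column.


Rotations (sorted):
  0: $ebeb -> last char: b
  1: b$ebe -> last char: e
  2: beb$e -> last char: e
  3: eb$eb -> last char: b
  4: ebeb$ -> last char: $


BWT = beeb$


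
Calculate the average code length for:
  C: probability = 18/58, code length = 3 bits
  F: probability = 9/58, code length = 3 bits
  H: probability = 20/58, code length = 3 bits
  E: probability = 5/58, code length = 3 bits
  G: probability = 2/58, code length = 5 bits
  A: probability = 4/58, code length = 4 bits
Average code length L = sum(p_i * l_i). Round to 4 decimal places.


Weighted contributions p_i * l_i:
  C: (18/58) * 3 = 54/58
  F: (9/58) * 3 = 27/58
  H: (20/58) * 3 = 60/58
  E: (5/58) * 3 = 15/58
  G: (2/58) * 5 = 10/58
  A: (4/58) * 4 = 16/58
Sum = (54 + 27 + 60 + 15 + 10 + 16)/58 = 182/58

L = 182/58 = 3.1379 bits/symbol


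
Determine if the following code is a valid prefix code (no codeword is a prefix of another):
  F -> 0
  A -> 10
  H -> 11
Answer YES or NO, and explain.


Checking each pair (does one codeword prefix another?):
  F='0' vs A='10': no prefix
  F='0' vs H='11': no prefix
  A='10' vs F='0': no prefix
  A='10' vs H='11': no prefix
  H='11' vs F='0': no prefix
  H='11' vs A='10': no prefix
No violation found over all pairs.

YES -- this is a valid prefix code. No codeword is a prefix of any other codeword.


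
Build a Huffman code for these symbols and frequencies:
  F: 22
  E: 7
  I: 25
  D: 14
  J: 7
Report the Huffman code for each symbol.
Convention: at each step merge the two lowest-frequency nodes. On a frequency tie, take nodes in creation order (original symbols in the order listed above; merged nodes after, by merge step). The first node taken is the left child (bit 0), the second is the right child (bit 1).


Huffman tree construction:
Step 1: Merge E(7) + J(7) = 14
Step 2: Merge D(14) + (E+J)(14) = 28
Step 3: Merge F(22) + I(25) = 47
Step 4: Merge (D+(E+J))(28) + (F+I)(47) = 75
Read each symbol's code off the tree from the root (left child = 0, right child = 1).

Codes:
  F: 10 (length 2)
  E: 010 (length 3)
  I: 11 (length 2)
  D: 00 (length 2)
  J: 011 (length 3)
Average code length: 164/75 = 2.1867 bits/symbol


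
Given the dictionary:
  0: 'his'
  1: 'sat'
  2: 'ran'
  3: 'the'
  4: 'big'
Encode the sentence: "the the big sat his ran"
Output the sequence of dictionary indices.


Look up each word in the dictionary:
  'the' -> 3
  'the' -> 3
  'big' -> 4
  'sat' -> 1
  'his' -> 0
  'ran' -> 2

Encoded: [3, 3, 4, 1, 0, 2]


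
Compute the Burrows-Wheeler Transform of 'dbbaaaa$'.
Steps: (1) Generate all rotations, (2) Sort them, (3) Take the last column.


Rotations (sorted):
  0: $dbbaaaa -> last char: a
  1: a$dbbaaa -> last char: a
  2: aa$dbbaa -> last char: a
  3: aaa$dbba -> last char: a
  4: aaaa$dbb -> last char: b
  5: baaaa$db -> last char: b
  6: bbaaaa$d -> last char: d
  7: dbbaaaa$ -> last char: $


BWT = aaaabbd$


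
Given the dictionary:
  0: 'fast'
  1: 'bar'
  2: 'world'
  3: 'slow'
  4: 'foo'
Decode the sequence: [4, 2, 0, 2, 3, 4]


Look up each index in the dictionary:
  4 -> 'foo'
  2 -> 'world'
  0 -> 'fast'
  2 -> 'world'
  3 -> 'slow'
  4 -> 'foo'

Decoded: "foo world fast world slow foo"


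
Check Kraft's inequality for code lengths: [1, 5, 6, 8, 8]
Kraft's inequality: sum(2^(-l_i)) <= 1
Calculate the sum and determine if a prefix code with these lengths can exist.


Sum = 2^(-1) + 2^(-5) + 2^(-6) + 2^(-8) + 2^(-8)
    = 0.5 + 0.03125 + 0.015625 + 0.00390625 + 0.00390625
    = 142/256 = 0.5546875
Since 0.5546875 <= 1, Kraft's inequality IS satisfied.
A prefix code with these lengths CAN exist.

Kraft sum = 0.5546875. Satisfied.


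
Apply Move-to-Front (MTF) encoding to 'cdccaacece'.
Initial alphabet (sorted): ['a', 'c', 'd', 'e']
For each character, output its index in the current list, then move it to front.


MTF encoding:
'c': index 1 in ['a', 'c', 'd', 'e'] -> ['c', 'a', 'd', 'e']
'd': index 2 in ['c', 'a', 'd', 'e'] -> ['d', 'c', 'a', 'e']
'c': index 1 in ['d', 'c', 'a', 'e'] -> ['c', 'd', 'a', 'e']
'c': index 0 in ['c', 'd', 'a', 'e'] -> ['c', 'd', 'a', 'e']
'a': index 2 in ['c', 'd', 'a', 'e'] -> ['a', 'c', 'd', 'e']
'a': index 0 in ['a', 'c', 'd', 'e'] -> ['a', 'c', 'd', 'e']
'c': index 1 in ['a', 'c', 'd', 'e'] -> ['c', 'a', 'd', 'e']
'e': index 3 in ['c', 'a', 'd', 'e'] -> ['e', 'c', 'a', 'd']
'c': index 1 in ['e', 'c', 'a', 'd'] -> ['c', 'e', 'a', 'd']
'e': index 1 in ['c', 'e', 'a', 'd'] -> ['e', 'c', 'a', 'd']


Output: [1, 2, 1, 0, 2, 0, 1, 3, 1, 1]


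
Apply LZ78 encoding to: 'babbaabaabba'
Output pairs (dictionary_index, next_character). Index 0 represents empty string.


LZ78 encoding steps:
Dictionary: {0: ''}
Step 1: w='' (idx 0), next='b' -> output (0, 'b'), add 'b' as idx 1
Step 2: w='' (idx 0), next='a' -> output (0, 'a'), add 'a' as idx 2
Step 3: w='b' (idx 1), next='b' -> output (1, 'b'), add 'bb' as idx 3
Step 4: w='a' (idx 2), next='a' -> output (2, 'a'), add 'aa' as idx 4
Step 5: w='b' (idx 1), next='a' -> output (1, 'a'), add 'ba' as idx 5
Step 6: w='a' (idx 2), next='b' -> output (2, 'b'), add 'ab' as idx 6
Step 7: w='ba' (idx 5), end of input -> output (5, '')


Encoded: [(0, 'b'), (0, 'a'), (1, 'b'), (2, 'a'), (1, 'a'), (2, 'b'), (5, '')]


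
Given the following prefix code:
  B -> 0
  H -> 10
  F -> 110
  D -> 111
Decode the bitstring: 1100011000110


Decoding step by step:
Bits 110 -> F
Bits 0 -> B
Bits 0 -> B
Bits 110 -> F
Bits 0 -> B
Bits 0 -> B
Bits 110 -> F


Decoded message: FBBFBBF


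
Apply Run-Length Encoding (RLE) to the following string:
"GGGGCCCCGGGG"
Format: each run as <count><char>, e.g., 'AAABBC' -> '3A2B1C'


Scanning runs left to right:
  i=0: run of 'G' x 4 -> '4G'
  i=4: run of 'C' x 4 -> '4C'
  i=8: run of 'G' x 4 -> '4G'

RLE = 4G4C4G


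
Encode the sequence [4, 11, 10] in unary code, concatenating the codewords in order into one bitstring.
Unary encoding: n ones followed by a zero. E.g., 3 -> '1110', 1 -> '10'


Encode each number as n ones followed by a terminating 0:
  4 -> 11110 (5 bits)
  11 -> 111111111110 (12 bits)
  10 -> 11111111110 (11 bits)
Total length = 5 + 12 + 11 = 28 bits.

Unary([4, 11, 10]) = 1111011111111111011111111110 (28 bits)


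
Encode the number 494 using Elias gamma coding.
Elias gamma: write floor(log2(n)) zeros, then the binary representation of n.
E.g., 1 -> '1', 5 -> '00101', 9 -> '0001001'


num_bits = floor(log2(494)) + 1 = 9
leading_zeros = num_bits - 1 = 8
binary(494) = 111101110

Elias gamma(494) = '00000000' + '111101110' = 00000000111101110 (17 bits)


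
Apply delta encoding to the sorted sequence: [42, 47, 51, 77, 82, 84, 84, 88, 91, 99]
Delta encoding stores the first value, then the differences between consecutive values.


First value: 42
Deltas:
  47 - 42 = 5
  51 - 47 = 4
  77 - 51 = 26
  82 - 77 = 5
  84 - 82 = 2
  84 - 84 = 0
  88 - 84 = 4
  91 - 88 = 3
  99 - 91 = 8


Delta encoded: [42, 5, 4, 26, 5, 2, 0, 4, 3, 8]


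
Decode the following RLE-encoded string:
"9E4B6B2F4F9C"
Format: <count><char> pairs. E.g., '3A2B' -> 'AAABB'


Expanding each <count><char> pair:
  9E -> 'EEEEEEEEE'
  4B -> 'BBBB'
  6B -> 'BBBBBB'
  2F -> 'FF'
  4F -> 'FFFF'
  9C -> 'CCCCCCCCC'

Decoded = EEEEEEEEEBBBBBBBBBBFFFFFFCCCCCCCCC


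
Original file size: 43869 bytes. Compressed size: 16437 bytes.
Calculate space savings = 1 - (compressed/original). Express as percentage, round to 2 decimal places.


ratio = compressed/original = 16437/43869 = 0.374684
savings = 1 - ratio = 1 - 0.374684 = 0.625316
as a percentage: 0.625316 * 100 = 62.53%

Space savings = 1 - 16437/43869 = 62.53%


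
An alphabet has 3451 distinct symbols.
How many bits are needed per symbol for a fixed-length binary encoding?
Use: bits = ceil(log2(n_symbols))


log2(3451) = 11.7528
Bracket: 2^11 = 2048 < 3451 <= 2^12 = 4096
So ceil(log2(3451)) = 12

bits = ceil(log2(3451)) = ceil(11.7528) = 12 bits


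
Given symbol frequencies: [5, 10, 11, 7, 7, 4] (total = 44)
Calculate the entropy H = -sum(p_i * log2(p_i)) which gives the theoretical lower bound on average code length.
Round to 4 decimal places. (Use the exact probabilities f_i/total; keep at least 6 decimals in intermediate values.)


Per-symbol terms -p_i * log2(p_i) with p_i = f_i/44:
  p = 5/44 = 0.113636: log2(p) = -3.137504, -p*log2(p) = 0.356534
  p = 10/44 = 0.227273: log2(p) = -2.137504, -p*log2(p) = 0.485796
  p = 11/44 = 0.250000: log2(p) = -2.000000, -p*log2(p) = 0.500000
  p = 7/44 = 0.159091: log2(p) = -2.652077, -p*log2(p) = 0.421921
  p = 7/44 = 0.159091: log2(p) = -2.652077, -p*log2(p) = 0.421921
  p = 4/44 = 0.090909: log2(p) = -3.459432, -p*log2(p) = 0.314494
H = 0.356534 + 0.485796 + 0.500000 + 0.421921 + 0.421921 + 0.314494 = 2.500666

H = 2.5007 bits/symbol


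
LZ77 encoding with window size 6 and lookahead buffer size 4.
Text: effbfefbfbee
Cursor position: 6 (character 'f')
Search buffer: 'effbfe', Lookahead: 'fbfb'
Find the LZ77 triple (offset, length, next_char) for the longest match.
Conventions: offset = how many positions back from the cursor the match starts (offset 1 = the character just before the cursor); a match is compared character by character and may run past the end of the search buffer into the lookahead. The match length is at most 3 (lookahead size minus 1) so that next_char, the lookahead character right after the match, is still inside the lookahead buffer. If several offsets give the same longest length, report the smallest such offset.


Try each offset into the search buffer:
  offset=1 (pos 5, char 'e'): match length 0
  offset=2 (pos 4, char 'f'): match length 1
  offset=3 (pos 3, char 'b'): match length 0
  offset=4 (pos 2, char 'f'): match length 3
  offset=5 (pos 1, char 'f'): match length 1
  offset=6 (pos 0, char 'e'): match length 0
Longest match has length 3 at offset 4.
next_char = character at position 6 + 3 = 9 -> 'b'

Best match: offset=4, length=3 (matching 'fbf' starting at position 2)
LZ77 triple: (4, 3, 'b')


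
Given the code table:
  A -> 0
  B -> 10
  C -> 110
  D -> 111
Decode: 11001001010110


Decoding:
110 -> C
0 -> A
10 -> B
0 -> A
10 -> B
10 -> B
110 -> C


Result: CABABBC


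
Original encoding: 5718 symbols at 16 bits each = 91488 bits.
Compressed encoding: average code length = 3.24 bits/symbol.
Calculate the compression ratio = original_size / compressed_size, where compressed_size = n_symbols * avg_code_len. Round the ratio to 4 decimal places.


original_size = n_symbols * orig_bits = 5718 * 16 = 91488 bits
compressed_size = n_symbols * avg_code_len = 5718 * 3.24 = 18526.32 bits
ratio = original_size / compressed_size = 91488 / 18526.32 = 4.9383

Compression ratio = 4.9383


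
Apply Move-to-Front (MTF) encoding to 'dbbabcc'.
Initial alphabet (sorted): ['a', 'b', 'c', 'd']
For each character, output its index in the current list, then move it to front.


MTF encoding:
'd': index 3 in ['a', 'b', 'c', 'd'] -> ['d', 'a', 'b', 'c']
'b': index 2 in ['d', 'a', 'b', 'c'] -> ['b', 'd', 'a', 'c']
'b': index 0 in ['b', 'd', 'a', 'c'] -> ['b', 'd', 'a', 'c']
'a': index 2 in ['b', 'd', 'a', 'c'] -> ['a', 'b', 'd', 'c']
'b': index 1 in ['a', 'b', 'd', 'c'] -> ['b', 'a', 'd', 'c']
'c': index 3 in ['b', 'a', 'd', 'c'] -> ['c', 'b', 'a', 'd']
'c': index 0 in ['c', 'b', 'a', 'd'] -> ['c', 'b', 'a', 'd']


Output: [3, 2, 0, 2, 1, 3, 0]


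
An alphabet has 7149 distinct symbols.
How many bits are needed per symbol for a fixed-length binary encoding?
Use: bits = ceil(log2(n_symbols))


log2(7149) = 12.8035
Bracket: 2^12 = 4096 < 7149 <= 2^13 = 8192
So ceil(log2(7149)) = 13

bits = ceil(log2(7149)) = ceil(12.8035) = 13 bits


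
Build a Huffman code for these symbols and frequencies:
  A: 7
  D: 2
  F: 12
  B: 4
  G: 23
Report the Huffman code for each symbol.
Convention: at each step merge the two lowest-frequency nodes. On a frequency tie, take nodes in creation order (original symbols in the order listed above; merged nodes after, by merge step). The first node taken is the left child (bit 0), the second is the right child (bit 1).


Huffman tree construction:
Step 1: Merge D(2) + B(4) = 6
Step 2: Merge (D+B)(6) + A(7) = 13
Step 3: Merge F(12) + ((D+B)+A)(13) = 25
Step 4: Merge G(23) + (F+((D+B)+A))(25) = 48
Read each symbol's code off the tree from the root (left child = 0, right child = 1).

Codes:
  A: 111 (length 3)
  D: 1100 (length 4)
  F: 10 (length 2)
  B: 1101 (length 4)
  G: 0 (length 1)
Average code length: 92/48 = 1.9167 bits/symbol


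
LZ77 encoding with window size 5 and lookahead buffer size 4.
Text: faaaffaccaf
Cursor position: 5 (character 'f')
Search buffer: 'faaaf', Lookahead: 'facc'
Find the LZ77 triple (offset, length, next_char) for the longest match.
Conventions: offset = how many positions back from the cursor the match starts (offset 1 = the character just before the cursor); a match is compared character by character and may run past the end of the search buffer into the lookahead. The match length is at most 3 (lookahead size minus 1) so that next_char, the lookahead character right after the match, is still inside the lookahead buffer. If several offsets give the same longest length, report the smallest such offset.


Try each offset into the search buffer:
  offset=1 (pos 4, char 'f'): match length 1
  offset=2 (pos 3, char 'a'): match length 0
  offset=3 (pos 2, char 'a'): match length 0
  offset=4 (pos 1, char 'a'): match length 0
  offset=5 (pos 0, char 'f'): match length 2
Longest match has length 2 at offset 5.
next_char = character at position 5 + 2 = 7 -> 'c'

Best match: offset=5, length=2 (matching 'fa' starting at position 0)
LZ77 triple: (5, 2, 'c')


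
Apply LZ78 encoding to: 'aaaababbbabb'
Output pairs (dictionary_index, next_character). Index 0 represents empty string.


LZ78 encoding steps:
Dictionary: {0: ''}
Step 1: w='' (idx 0), next='a' -> output (0, 'a'), add 'a' as idx 1
Step 2: w='a' (idx 1), next='a' -> output (1, 'a'), add 'aa' as idx 2
Step 3: w='a' (idx 1), next='b' -> output (1, 'b'), add 'ab' as idx 3
Step 4: w='ab' (idx 3), next='b' -> output (3, 'b'), add 'abb' as idx 4
Step 5: w='' (idx 0), next='b' -> output (0, 'b'), add 'b' as idx 5
Step 6: w='abb' (idx 4), end of input -> output (4, '')


Encoded: [(0, 'a'), (1, 'a'), (1, 'b'), (3, 'b'), (0, 'b'), (4, '')]


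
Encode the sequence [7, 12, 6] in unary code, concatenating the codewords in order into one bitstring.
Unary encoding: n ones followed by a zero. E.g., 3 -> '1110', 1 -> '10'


Encode each number as n ones followed by a terminating 0:
  7 -> 11111110 (8 bits)
  12 -> 1111111111110 (13 bits)
  6 -> 1111110 (7 bits)
Total length = 8 + 13 + 7 = 28 bits.

Unary([7, 12, 6]) = 1111111011111111111101111110 (28 bits)


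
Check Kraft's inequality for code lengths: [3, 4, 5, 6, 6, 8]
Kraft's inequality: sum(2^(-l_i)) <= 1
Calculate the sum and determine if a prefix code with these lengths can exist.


Sum = 2^(-3) + 2^(-4) + 2^(-5) + 2^(-6) + 2^(-6) + 2^(-8)
    = 0.125 + 0.0625 + 0.03125 + 0.015625 + 0.015625 + 0.00390625
    = 65/256 = 0.25390625
Since 0.25390625 <= 1, Kraft's inequality IS satisfied.
A prefix code with these lengths CAN exist.

Kraft sum = 0.25390625. Satisfied.


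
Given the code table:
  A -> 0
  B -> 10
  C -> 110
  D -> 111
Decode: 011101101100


Decoding:
0 -> A
111 -> D
0 -> A
110 -> C
110 -> C
0 -> A


Result: ADACCA


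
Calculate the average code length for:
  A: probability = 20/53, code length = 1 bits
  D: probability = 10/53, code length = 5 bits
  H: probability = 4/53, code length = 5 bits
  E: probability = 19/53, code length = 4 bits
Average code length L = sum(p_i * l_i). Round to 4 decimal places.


Weighted contributions p_i * l_i:
  A: (20/53) * 1 = 20/53
  D: (10/53) * 5 = 50/53
  H: (4/53) * 5 = 20/53
  E: (19/53) * 4 = 76/53
Sum = (20 + 50 + 20 + 76)/53 = 166/53

L = 166/53 = 3.1321 bits/symbol


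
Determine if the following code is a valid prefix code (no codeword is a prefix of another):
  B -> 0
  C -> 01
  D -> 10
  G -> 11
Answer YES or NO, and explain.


Checking each pair (does one codeword prefix another?):
  B='0' vs C='01': prefix -- VIOLATION

NO -- this is NOT a valid prefix code. B (0) is a prefix of C (01).


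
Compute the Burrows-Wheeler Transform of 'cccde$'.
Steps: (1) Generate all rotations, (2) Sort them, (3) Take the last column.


Rotations (sorted):
  0: $cccde -> last char: e
  1: cccde$ -> last char: $
  2: ccde$c -> last char: c
  3: cde$cc -> last char: c
  4: de$ccc -> last char: c
  5: e$cccd -> last char: d


BWT = e$cccd


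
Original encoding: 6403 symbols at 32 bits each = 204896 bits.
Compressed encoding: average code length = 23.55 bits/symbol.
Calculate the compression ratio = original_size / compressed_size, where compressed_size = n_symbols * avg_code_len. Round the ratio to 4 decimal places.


original_size = n_symbols * orig_bits = 6403 * 32 = 204896 bits
compressed_size = n_symbols * avg_code_len = 6403 * 23.55 = 150790.65 bits
ratio = original_size / compressed_size = 204896 / 150790.65 = 1.3588

Compression ratio = 1.3588


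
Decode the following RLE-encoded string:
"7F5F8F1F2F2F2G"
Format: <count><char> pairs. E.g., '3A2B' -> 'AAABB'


Expanding each <count><char> pair:
  7F -> 'FFFFFFF'
  5F -> 'FFFFF'
  8F -> 'FFFFFFFF'
  1F -> 'F'
  2F -> 'FF'
  2F -> 'FF'
  2G -> 'GG'

Decoded = FFFFFFFFFFFFFFFFFFFFFFFFFGG


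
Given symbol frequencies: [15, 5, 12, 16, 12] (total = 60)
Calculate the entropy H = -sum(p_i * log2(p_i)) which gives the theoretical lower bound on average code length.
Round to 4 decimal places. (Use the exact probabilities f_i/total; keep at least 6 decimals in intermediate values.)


Per-symbol terms -p_i * log2(p_i) with p_i = f_i/60:
  p = 15/60 = 0.250000: log2(p) = -2.000000, -p*log2(p) = 0.500000
  p = 5/60 = 0.083333: log2(p) = -3.584963, -p*log2(p) = 0.298747
  p = 12/60 = 0.200000: log2(p) = -2.321928, -p*log2(p) = 0.464386
  p = 16/60 = 0.266667: log2(p) = -1.906891, -p*log2(p) = 0.508504
  p = 12/60 = 0.200000: log2(p) = -2.321928, -p*log2(p) = 0.464386
H = 0.500000 + 0.298747 + 0.464386 + 0.508504 + 0.464386 = 2.236023

H = 2.236 bits/symbol


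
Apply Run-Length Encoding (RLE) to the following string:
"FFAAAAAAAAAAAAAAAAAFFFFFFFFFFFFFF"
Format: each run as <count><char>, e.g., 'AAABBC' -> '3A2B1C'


Scanning runs left to right:
  i=0: run of 'F' x 2 -> '2F'
  i=2: run of 'A' x 17 -> '17A'
  i=19: run of 'F' x 14 -> '14F'

RLE = 2F17A14F


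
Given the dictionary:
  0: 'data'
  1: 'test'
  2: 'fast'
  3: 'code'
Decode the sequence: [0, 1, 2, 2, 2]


Look up each index in the dictionary:
  0 -> 'data'
  1 -> 'test'
  2 -> 'fast'
  2 -> 'fast'
  2 -> 'fast'

Decoded: "data test fast fast fast"


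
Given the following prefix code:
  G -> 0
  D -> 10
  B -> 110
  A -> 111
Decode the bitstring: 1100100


Decoding step by step:
Bits 110 -> B
Bits 0 -> G
Bits 10 -> D
Bits 0 -> G


Decoded message: BGDG


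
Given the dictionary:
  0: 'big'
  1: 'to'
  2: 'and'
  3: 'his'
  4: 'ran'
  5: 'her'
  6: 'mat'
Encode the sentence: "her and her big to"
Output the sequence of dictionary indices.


Look up each word in the dictionary:
  'her' -> 5
  'and' -> 2
  'her' -> 5
  'big' -> 0
  'to' -> 1

Encoded: [5, 2, 5, 0, 1]


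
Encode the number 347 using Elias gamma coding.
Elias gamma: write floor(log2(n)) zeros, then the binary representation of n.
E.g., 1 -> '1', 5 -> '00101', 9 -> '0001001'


num_bits = floor(log2(347)) + 1 = 9
leading_zeros = num_bits - 1 = 8
binary(347) = 101011011

Elias gamma(347) = '00000000' + '101011011' = 00000000101011011 (17 bits)


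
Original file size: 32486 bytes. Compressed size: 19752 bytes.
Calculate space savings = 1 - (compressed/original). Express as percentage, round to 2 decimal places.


ratio = compressed/original = 19752/32486 = 0.608016
savings = 1 - ratio = 1 - 0.608016 = 0.391984
as a percentage: 0.391984 * 100 = 39.2%

Space savings = 1 - 19752/32486 = 39.2%


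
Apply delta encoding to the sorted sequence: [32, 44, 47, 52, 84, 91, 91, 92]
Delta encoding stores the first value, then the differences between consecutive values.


First value: 32
Deltas:
  44 - 32 = 12
  47 - 44 = 3
  52 - 47 = 5
  84 - 52 = 32
  91 - 84 = 7
  91 - 91 = 0
  92 - 91 = 1


Delta encoded: [32, 12, 3, 5, 32, 7, 0, 1]


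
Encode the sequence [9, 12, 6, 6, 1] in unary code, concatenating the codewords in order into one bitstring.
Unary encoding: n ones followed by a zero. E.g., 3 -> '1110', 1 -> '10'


Encode each number as n ones followed by a terminating 0:
  9 -> 1111111110 (10 bits)
  12 -> 1111111111110 (13 bits)
  6 -> 1111110 (7 bits)
  6 -> 1111110 (7 bits)
  1 -> 10 (2 bits)
Total length = 10 + 13 + 7 + 7 + 2 = 39 bits.

Unary([9, 12, 6, 6, 1]) = 111111111011111111111101111110111111010 (39 bits)


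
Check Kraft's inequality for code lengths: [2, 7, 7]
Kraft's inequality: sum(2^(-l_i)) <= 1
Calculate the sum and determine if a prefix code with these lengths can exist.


Sum = 2^(-2) + 2^(-7) + 2^(-7)
    = 0.25 + 0.0078125 + 0.0078125
    = 34/128 = 0.265625
Since 0.265625 <= 1, Kraft's inequality IS satisfied.
A prefix code with these lengths CAN exist.

Kraft sum = 0.265625. Satisfied.


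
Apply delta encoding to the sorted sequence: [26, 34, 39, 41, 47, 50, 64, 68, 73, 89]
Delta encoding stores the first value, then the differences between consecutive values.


First value: 26
Deltas:
  34 - 26 = 8
  39 - 34 = 5
  41 - 39 = 2
  47 - 41 = 6
  50 - 47 = 3
  64 - 50 = 14
  68 - 64 = 4
  73 - 68 = 5
  89 - 73 = 16


Delta encoded: [26, 8, 5, 2, 6, 3, 14, 4, 5, 16]


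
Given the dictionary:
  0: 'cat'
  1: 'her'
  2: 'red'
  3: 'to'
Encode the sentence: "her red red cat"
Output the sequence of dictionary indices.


Look up each word in the dictionary:
  'her' -> 1
  'red' -> 2
  'red' -> 2
  'cat' -> 0

Encoded: [1, 2, 2, 0]


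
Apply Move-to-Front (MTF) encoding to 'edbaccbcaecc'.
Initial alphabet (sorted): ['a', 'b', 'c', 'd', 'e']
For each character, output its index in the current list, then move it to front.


MTF encoding:
'e': index 4 in ['a', 'b', 'c', 'd', 'e'] -> ['e', 'a', 'b', 'c', 'd']
'd': index 4 in ['e', 'a', 'b', 'c', 'd'] -> ['d', 'e', 'a', 'b', 'c']
'b': index 3 in ['d', 'e', 'a', 'b', 'c'] -> ['b', 'd', 'e', 'a', 'c']
'a': index 3 in ['b', 'd', 'e', 'a', 'c'] -> ['a', 'b', 'd', 'e', 'c']
'c': index 4 in ['a', 'b', 'd', 'e', 'c'] -> ['c', 'a', 'b', 'd', 'e']
'c': index 0 in ['c', 'a', 'b', 'd', 'e'] -> ['c', 'a', 'b', 'd', 'e']
'b': index 2 in ['c', 'a', 'b', 'd', 'e'] -> ['b', 'c', 'a', 'd', 'e']
'c': index 1 in ['b', 'c', 'a', 'd', 'e'] -> ['c', 'b', 'a', 'd', 'e']
'a': index 2 in ['c', 'b', 'a', 'd', 'e'] -> ['a', 'c', 'b', 'd', 'e']
'e': index 4 in ['a', 'c', 'b', 'd', 'e'] -> ['e', 'a', 'c', 'b', 'd']
'c': index 2 in ['e', 'a', 'c', 'b', 'd'] -> ['c', 'e', 'a', 'b', 'd']
'c': index 0 in ['c', 'e', 'a', 'b', 'd'] -> ['c', 'e', 'a', 'b', 'd']


Output: [4, 4, 3, 3, 4, 0, 2, 1, 2, 4, 2, 0]


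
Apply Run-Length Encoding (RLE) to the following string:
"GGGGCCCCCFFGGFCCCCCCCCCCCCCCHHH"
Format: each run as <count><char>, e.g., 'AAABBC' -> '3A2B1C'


Scanning runs left to right:
  i=0: run of 'G' x 4 -> '4G'
  i=4: run of 'C' x 5 -> '5C'
  i=9: run of 'F' x 2 -> '2F'
  i=11: run of 'G' x 2 -> '2G'
  i=13: run of 'F' x 1 -> '1F'
  i=14: run of 'C' x 14 -> '14C'
  i=28: run of 'H' x 3 -> '3H'

RLE = 4G5C2F2G1F14C3H


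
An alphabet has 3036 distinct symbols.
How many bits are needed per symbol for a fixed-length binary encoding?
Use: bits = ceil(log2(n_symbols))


log2(3036) = 11.568
Bracket: 2^11 = 2048 < 3036 <= 2^12 = 4096
So ceil(log2(3036)) = 12

bits = ceil(log2(3036)) = ceil(11.568) = 12 bits


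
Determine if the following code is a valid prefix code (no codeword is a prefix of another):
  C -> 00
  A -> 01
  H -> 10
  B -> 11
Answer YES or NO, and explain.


Checking each pair (does one codeword prefix another?):
  C='00' vs A='01': no prefix
  C='00' vs H='10': no prefix
  C='00' vs B='11': no prefix
  A='01' vs C='00': no prefix
  A='01' vs H='10': no prefix
  A='01' vs B='11': no prefix
  H='10' vs C='00': no prefix
  H='10' vs A='01': no prefix
  H='10' vs B='11': no prefix
  B='11' vs C='00': no prefix
  B='11' vs A='01': no prefix
  B='11' vs H='10': no prefix
No violation found over all pairs.

YES -- this is a valid prefix code. No codeword is a prefix of any other codeword.


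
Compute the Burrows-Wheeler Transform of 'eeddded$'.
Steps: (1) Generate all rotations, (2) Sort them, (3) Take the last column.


Rotations (sorted):
  0: $eeddded -> last char: d
  1: d$eeddde -> last char: e
  2: ddded$ee -> last char: e
  3: dded$eed -> last char: d
  4: ded$eedd -> last char: d
  5: ed$eeddd -> last char: d
  6: eddded$e -> last char: e
  7: eeddded$ -> last char: $


BWT = deeddde$


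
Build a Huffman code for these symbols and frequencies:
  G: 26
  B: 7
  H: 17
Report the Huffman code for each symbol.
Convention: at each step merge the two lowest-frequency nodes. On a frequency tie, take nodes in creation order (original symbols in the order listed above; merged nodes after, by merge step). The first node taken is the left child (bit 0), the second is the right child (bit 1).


Huffman tree construction:
Step 1: Merge B(7) + H(17) = 24
Step 2: Merge (B+H)(24) + G(26) = 50
Read each symbol's code off the tree from the root (left child = 0, right child = 1).

Codes:
  G: 1 (length 1)
  B: 00 (length 2)
  H: 01 (length 2)
Average code length: 74/50 = 1.4800 bits/symbol


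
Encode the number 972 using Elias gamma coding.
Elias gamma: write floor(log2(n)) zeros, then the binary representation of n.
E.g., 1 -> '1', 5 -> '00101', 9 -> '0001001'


num_bits = floor(log2(972)) + 1 = 10
leading_zeros = num_bits - 1 = 9
binary(972) = 1111001100

Elias gamma(972) = '000000000' + '1111001100' = 0000000001111001100 (19 bits)


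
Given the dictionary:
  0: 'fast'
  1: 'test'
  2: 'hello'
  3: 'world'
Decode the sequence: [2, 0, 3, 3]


Look up each index in the dictionary:
  2 -> 'hello'
  0 -> 'fast'
  3 -> 'world'
  3 -> 'world'

Decoded: "hello fast world world"


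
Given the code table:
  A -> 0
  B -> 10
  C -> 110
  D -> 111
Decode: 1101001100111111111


Decoding:
110 -> C
10 -> B
0 -> A
110 -> C
0 -> A
111 -> D
111 -> D
111 -> D


Result: CBACADDD


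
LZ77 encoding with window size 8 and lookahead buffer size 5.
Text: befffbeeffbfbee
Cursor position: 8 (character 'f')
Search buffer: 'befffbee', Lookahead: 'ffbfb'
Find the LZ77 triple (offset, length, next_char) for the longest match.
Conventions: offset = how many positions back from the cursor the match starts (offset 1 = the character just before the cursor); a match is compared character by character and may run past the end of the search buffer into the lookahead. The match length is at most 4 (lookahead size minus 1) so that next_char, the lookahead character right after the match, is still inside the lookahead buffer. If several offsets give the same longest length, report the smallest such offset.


Try each offset into the search buffer:
  offset=1 (pos 7, char 'e'): match length 0
  offset=2 (pos 6, char 'e'): match length 0
  offset=3 (pos 5, char 'b'): match length 0
  offset=4 (pos 4, char 'f'): match length 1
  offset=5 (pos 3, char 'f'): match length 3
  offset=6 (pos 2, char 'f'): match length 2
  offset=7 (pos 1, char 'e'): match length 0
  offset=8 (pos 0, char 'b'): match length 0
Longest match has length 3 at offset 5.
next_char = character at position 8 + 3 = 11 -> 'f'

Best match: offset=5, length=3 (matching 'ffb' starting at position 3)
LZ77 triple: (5, 3, 'f')


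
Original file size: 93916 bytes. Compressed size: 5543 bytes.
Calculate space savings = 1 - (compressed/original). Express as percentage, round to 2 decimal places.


ratio = compressed/original = 5543/93916 = 0.059021
savings = 1 - ratio = 1 - 0.059021 = 0.940979
as a percentage: 0.940979 * 100 = 94.1%

Space savings = 1 - 5543/93916 = 94.1%


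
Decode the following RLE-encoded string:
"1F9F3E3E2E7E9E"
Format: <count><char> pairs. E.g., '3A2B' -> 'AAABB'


Expanding each <count><char> pair:
  1F -> 'F'
  9F -> 'FFFFFFFFF'
  3E -> 'EEE'
  3E -> 'EEE'
  2E -> 'EE'
  7E -> 'EEEEEEE'
  9E -> 'EEEEEEEEE'

Decoded = FFFFFFFFFFEEEEEEEEEEEEEEEEEEEEEEEE


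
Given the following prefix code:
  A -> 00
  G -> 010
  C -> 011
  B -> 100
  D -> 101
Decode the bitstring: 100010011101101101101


Decoding step by step:
Bits 100 -> B
Bits 010 -> G
Bits 011 -> C
Bits 101 -> D
Bits 101 -> D
Bits 101 -> D
Bits 101 -> D


Decoded message: BGCDDDD


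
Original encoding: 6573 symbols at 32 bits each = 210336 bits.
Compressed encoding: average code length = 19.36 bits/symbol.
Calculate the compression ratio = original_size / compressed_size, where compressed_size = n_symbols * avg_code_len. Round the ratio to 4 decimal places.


original_size = n_symbols * orig_bits = 6573 * 32 = 210336 bits
compressed_size = n_symbols * avg_code_len = 6573 * 19.36 = 127253.28 bits
ratio = original_size / compressed_size = 210336 / 127253.28 = 1.6529

Compression ratio = 1.6529


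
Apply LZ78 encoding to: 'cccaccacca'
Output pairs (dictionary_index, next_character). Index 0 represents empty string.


LZ78 encoding steps:
Dictionary: {0: ''}
Step 1: w='' (idx 0), next='c' -> output (0, 'c'), add 'c' as idx 1
Step 2: w='c' (idx 1), next='c' -> output (1, 'c'), add 'cc' as idx 2
Step 3: w='' (idx 0), next='a' -> output (0, 'a'), add 'a' as idx 3
Step 4: w='cc' (idx 2), next='a' -> output (2, 'a'), add 'cca' as idx 4
Step 5: w='cca' (idx 4), end of input -> output (4, '')


Encoded: [(0, 'c'), (1, 'c'), (0, 'a'), (2, 'a'), (4, '')]


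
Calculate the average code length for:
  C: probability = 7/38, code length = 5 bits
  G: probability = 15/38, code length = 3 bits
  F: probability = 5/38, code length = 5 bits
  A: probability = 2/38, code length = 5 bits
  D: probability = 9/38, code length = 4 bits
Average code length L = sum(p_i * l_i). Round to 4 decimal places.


Weighted contributions p_i * l_i:
  C: (7/38) * 5 = 35/38
  G: (15/38) * 3 = 45/38
  F: (5/38) * 5 = 25/38
  A: (2/38) * 5 = 10/38
  D: (9/38) * 4 = 36/38
Sum = (35 + 45 + 25 + 10 + 36)/38 = 151/38

L = 151/38 = 3.9737 bits/symbol


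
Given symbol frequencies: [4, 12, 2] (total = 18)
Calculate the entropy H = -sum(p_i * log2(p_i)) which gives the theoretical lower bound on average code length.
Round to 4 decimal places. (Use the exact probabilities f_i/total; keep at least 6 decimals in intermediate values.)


Per-symbol terms -p_i * log2(p_i) with p_i = f_i/18:
  p = 4/18 = 0.222222: log2(p) = -2.169925, -p*log2(p) = 0.482206
  p = 12/18 = 0.666667: log2(p) = -0.584963, -p*log2(p) = 0.389975
  p = 2/18 = 0.111111: log2(p) = -3.169925, -p*log2(p) = 0.352214
H = 0.482206 + 0.389975 + 0.352214 = 1.224395

H = 1.2244 bits/symbol


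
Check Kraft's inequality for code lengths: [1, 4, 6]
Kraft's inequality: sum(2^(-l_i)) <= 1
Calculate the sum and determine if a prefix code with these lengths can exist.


Sum = 2^(-1) + 2^(-4) + 2^(-6)
    = 0.5 + 0.0625 + 0.015625
    = 37/64 = 0.578125
Since 0.578125 <= 1, Kraft's inequality IS satisfied.
A prefix code with these lengths CAN exist.

Kraft sum = 0.578125. Satisfied.


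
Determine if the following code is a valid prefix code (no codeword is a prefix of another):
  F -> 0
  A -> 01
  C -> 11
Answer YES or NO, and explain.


Checking each pair (does one codeword prefix another?):
  F='0' vs A='01': prefix -- VIOLATION

NO -- this is NOT a valid prefix code. F (0) is a prefix of A (01).


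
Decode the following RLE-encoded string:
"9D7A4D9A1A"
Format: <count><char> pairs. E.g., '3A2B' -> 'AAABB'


Expanding each <count><char> pair:
  9D -> 'DDDDDDDDD'
  7A -> 'AAAAAAA'
  4D -> 'DDDD'
  9A -> 'AAAAAAAAA'
  1A -> 'A'

Decoded = DDDDDDDDDAAAAAAADDDDAAAAAAAAAA


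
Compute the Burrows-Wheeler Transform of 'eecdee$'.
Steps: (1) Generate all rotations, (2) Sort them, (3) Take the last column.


Rotations (sorted):
  0: $eecdee -> last char: e
  1: cdee$ee -> last char: e
  2: dee$eec -> last char: c
  3: e$eecde -> last char: e
  4: ecdee$e -> last char: e
  5: ee$eecd -> last char: d
  6: eecdee$ -> last char: $


BWT = eeceed$


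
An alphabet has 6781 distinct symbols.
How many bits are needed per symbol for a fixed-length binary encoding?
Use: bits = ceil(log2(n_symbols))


log2(6781) = 12.7273
Bracket: 2^12 = 4096 < 6781 <= 2^13 = 8192
So ceil(log2(6781)) = 13

bits = ceil(log2(6781)) = ceil(12.7273) = 13 bits


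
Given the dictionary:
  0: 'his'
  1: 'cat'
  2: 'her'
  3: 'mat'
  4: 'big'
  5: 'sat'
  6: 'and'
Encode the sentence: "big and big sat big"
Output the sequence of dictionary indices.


Look up each word in the dictionary:
  'big' -> 4
  'and' -> 6
  'big' -> 4
  'sat' -> 5
  'big' -> 4

Encoded: [4, 6, 4, 5, 4]


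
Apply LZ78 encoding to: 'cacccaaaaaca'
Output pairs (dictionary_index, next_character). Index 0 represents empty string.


LZ78 encoding steps:
Dictionary: {0: ''}
Step 1: w='' (idx 0), next='c' -> output (0, 'c'), add 'c' as idx 1
Step 2: w='' (idx 0), next='a' -> output (0, 'a'), add 'a' as idx 2
Step 3: w='c' (idx 1), next='c' -> output (1, 'c'), add 'cc' as idx 3
Step 4: w='c' (idx 1), next='a' -> output (1, 'a'), add 'ca' as idx 4
Step 5: w='a' (idx 2), next='a' -> output (2, 'a'), add 'aa' as idx 5
Step 6: w='aa' (idx 5), next='c' -> output (5, 'c'), add 'aac' as idx 6
Step 7: w='a' (idx 2), end of input -> output (2, '')


Encoded: [(0, 'c'), (0, 'a'), (1, 'c'), (1, 'a'), (2, 'a'), (5, 'c'), (2, '')]


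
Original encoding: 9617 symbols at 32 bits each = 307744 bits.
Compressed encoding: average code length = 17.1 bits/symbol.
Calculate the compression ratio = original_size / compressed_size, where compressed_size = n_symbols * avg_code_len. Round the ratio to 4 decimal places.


original_size = n_symbols * orig_bits = 9617 * 32 = 307744 bits
compressed_size = n_symbols * avg_code_len = 9617 * 17.1 = 164450.7 bits
ratio = original_size / compressed_size = 307744 / 164450.7 = 1.8713

Compression ratio = 1.8713


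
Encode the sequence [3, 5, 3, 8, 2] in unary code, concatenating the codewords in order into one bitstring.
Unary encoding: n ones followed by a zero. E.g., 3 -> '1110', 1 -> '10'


Encode each number as n ones followed by a terminating 0:
  3 -> 1110 (4 bits)
  5 -> 111110 (6 bits)
  3 -> 1110 (4 bits)
  8 -> 111111110 (9 bits)
  2 -> 110 (3 bits)
Total length = 4 + 6 + 4 + 9 + 3 = 26 bits.

Unary([3, 5, 3, 8, 2]) = 11101111101110111111110110 (26 bits)


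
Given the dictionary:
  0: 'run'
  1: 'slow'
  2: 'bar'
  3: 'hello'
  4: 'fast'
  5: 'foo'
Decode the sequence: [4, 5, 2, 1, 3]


Look up each index in the dictionary:
  4 -> 'fast'
  5 -> 'foo'
  2 -> 'bar'
  1 -> 'slow'
  3 -> 'hello'

Decoded: "fast foo bar slow hello"


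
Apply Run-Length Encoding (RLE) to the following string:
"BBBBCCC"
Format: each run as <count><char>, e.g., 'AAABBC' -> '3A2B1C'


Scanning runs left to right:
  i=0: run of 'B' x 4 -> '4B'
  i=4: run of 'C' x 3 -> '3C'

RLE = 4B3C


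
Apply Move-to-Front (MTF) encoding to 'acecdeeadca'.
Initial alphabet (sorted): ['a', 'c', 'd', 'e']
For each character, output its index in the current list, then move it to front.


MTF encoding:
'a': index 0 in ['a', 'c', 'd', 'e'] -> ['a', 'c', 'd', 'e']
'c': index 1 in ['a', 'c', 'd', 'e'] -> ['c', 'a', 'd', 'e']
'e': index 3 in ['c', 'a', 'd', 'e'] -> ['e', 'c', 'a', 'd']
'c': index 1 in ['e', 'c', 'a', 'd'] -> ['c', 'e', 'a', 'd']
'd': index 3 in ['c', 'e', 'a', 'd'] -> ['d', 'c', 'e', 'a']
'e': index 2 in ['d', 'c', 'e', 'a'] -> ['e', 'd', 'c', 'a']
'e': index 0 in ['e', 'd', 'c', 'a'] -> ['e', 'd', 'c', 'a']
'a': index 3 in ['e', 'd', 'c', 'a'] -> ['a', 'e', 'd', 'c']
'd': index 2 in ['a', 'e', 'd', 'c'] -> ['d', 'a', 'e', 'c']
'c': index 3 in ['d', 'a', 'e', 'c'] -> ['c', 'd', 'a', 'e']
'a': index 2 in ['c', 'd', 'a', 'e'] -> ['a', 'c', 'd', 'e']


Output: [0, 1, 3, 1, 3, 2, 0, 3, 2, 3, 2]


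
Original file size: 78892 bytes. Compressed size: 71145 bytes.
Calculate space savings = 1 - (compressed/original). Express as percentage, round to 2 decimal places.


ratio = compressed/original = 71145/78892 = 0.901802
savings = 1 - ratio = 1 - 0.901802 = 0.098198
as a percentage: 0.098198 * 100 = 9.82%

Space savings = 1 - 71145/78892 = 9.82%


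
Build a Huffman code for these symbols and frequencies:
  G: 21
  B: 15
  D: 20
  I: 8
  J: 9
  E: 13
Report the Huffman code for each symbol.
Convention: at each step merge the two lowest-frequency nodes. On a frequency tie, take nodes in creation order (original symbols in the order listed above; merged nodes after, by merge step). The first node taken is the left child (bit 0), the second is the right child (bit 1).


Huffman tree construction:
Step 1: Merge I(8) + J(9) = 17
Step 2: Merge E(13) + B(15) = 28
Step 3: Merge (I+J)(17) + D(20) = 37
Step 4: Merge G(21) + (E+B)(28) = 49
Step 5: Merge ((I+J)+D)(37) + (G+(E+B))(49) = 86
Read each symbol's code off the tree from the root (left child = 0, right child = 1).

Codes:
  G: 10 (length 2)
  B: 111 (length 3)
  D: 01 (length 2)
  I: 000 (length 3)
  J: 001 (length 3)
  E: 110 (length 3)
Average code length: 217/86 = 2.5233 bits/symbol


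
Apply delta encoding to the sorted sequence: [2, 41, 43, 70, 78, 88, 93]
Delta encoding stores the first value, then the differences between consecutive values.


First value: 2
Deltas:
  41 - 2 = 39
  43 - 41 = 2
  70 - 43 = 27
  78 - 70 = 8
  88 - 78 = 10
  93 - 88 = 5


Delta encoded: [2, 39, 2, 27, 8, 10, 5]


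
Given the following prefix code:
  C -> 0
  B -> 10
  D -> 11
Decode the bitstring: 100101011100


Decoding step by step:
Bits 10 -> B
Bits 0 -> C
Bits 10 -> B
Bits 10 -> B
Bits 11 -> D
Bits 10 -> B
Bits 0 -> C


Decoded message: BCBBDBC


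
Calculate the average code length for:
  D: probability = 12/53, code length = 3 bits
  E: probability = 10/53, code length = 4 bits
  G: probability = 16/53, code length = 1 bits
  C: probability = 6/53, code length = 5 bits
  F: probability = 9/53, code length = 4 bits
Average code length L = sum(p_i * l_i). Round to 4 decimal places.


Weighted contributions p_i * l_i:
  D: (12/53) * 3 = 36/53
  E: (10/53) * 4 = 40/53
  G: (16/53) * 1 = 16/53
  C: (6/53) * 5 = 30/53
  F: (9/53) * 4 = 36/53
Sum = (36 + 40 + 16 + 30 + 36)/53 = 158/53

L = 158/53 = 2.9811 bits/symbol


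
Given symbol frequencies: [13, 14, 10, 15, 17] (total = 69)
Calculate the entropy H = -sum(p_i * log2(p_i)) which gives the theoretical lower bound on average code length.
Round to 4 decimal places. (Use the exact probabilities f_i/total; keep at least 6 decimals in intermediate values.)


Per-symbol terms -p_i * log2(p_i) with p_i = f_i/69:
  p = 13/69 = 0.188406: log2(p) = -2.408085, -p*log2(p) = 0.453697
  p = 14/69 = 0.202899: log2(p) = -2.301170, -p*log2(p) = 0.466904
  p = 10/69 = 0.144928: log2(p) = -2.786596, -p*log2(p) = 0.403855
  p = 15/69 = 0.217391: log2(p) = -2.201634, -p*log2(p) = 0.478616
  p = 17/69 = 0.246377: log2(p) = -2.021062, -p*log2(p) = 0.497943
H = 0.453697 + 0.466904 + 0.403855 + 0.478616 + 0.497943 = 2.301015

H = 2.301 bits/symbol


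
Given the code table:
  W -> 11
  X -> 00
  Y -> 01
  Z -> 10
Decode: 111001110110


Decoding:
11 -> W
10 -> Z
01 -> Y
11 -> W
01 -> Y
10 -> Z


Result: WZYWYZ


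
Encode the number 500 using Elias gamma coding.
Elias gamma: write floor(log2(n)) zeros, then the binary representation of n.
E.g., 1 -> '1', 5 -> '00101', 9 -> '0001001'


num_bits = floor(log2(500)) + 1 = 9
leading_zeros = num_bits - 1 = 8
binary(500) = 111110100

Elias gamma(500) = '00000000' + '111110100' = 00000000111110100 (17 bits)


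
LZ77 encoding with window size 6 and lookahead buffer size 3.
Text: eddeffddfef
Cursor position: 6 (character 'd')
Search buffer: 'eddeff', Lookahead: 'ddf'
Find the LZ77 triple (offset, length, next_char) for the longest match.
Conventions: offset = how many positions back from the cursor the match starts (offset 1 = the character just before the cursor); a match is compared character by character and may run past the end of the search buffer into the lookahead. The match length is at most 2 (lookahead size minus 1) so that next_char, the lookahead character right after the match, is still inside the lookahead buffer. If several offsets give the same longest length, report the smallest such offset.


Try each offset into the search buffer:
  offset=1 (pos 5, char 'f'): match length 0
  offset=2 (pos 4, char 'f'): match length 0
  offset=3 (pos 3, char 'e'): match length 0
  offset=4 (pos 2, char 'd'): match length 1
  offset=5 (pos 1, char 'd'): match length 2
  offset=6 (pos 0, char 'e'): match length 0
Longest match has length 2 at offset 5.
next_char = character at position 6 + 2 = 8 -> 'f'

Best match: offset=5, length=2 (matching 'dd' starting at position 1)
LZ77 triple: (5, 2, 'f')
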